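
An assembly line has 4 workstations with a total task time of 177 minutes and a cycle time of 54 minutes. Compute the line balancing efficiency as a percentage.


Formula: Efficiency = Sum of Task Times / (N_stations * CT) * 100
Total station capacity = 4 stations * 54 min = 216 min
Efficiency = 177 / 216 * 100 = 81.9%

81.9%


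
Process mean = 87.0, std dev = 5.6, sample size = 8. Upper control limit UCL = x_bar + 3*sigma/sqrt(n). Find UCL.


UCL = 87.0 + 3 * 5.6 / sqrt(8)

92.94


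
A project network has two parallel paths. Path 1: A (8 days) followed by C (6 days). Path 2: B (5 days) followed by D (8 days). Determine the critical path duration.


Path 1 = 8 + 6 = 14 days
Path 2 = 5 + 8 = 13 days
Duration = max(14, 13) = 14 days

14 days


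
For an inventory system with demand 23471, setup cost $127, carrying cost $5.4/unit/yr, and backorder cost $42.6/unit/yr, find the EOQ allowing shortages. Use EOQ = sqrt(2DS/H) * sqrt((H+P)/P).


Formula: EOQ* = sqrt(2DS/H) * sqrt((H+P)/P)
Base EOQ = sqrt(2*23471*127/5.4) = 1050.72 units
Correction = sqrt((5.4+42.6)/42.6) = 1.06149
EOQ* = 1050.72 * 1.06149 = 1115.3 units

1115.3 units


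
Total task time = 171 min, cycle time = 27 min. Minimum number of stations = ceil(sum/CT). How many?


Formula: N_min = ceil(Sum of Task Times / Cycle Time)
N_min = ceil(171 min / 27 min) = ceil(6.3333)
N_min = 7 stations

7


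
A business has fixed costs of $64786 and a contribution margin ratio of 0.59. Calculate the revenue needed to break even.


Formula: BER = Fixed Costs / Contribution Margin Ratio
BER = $64786 / 0.59
BER = $109806.78 (to the nearest cent)

$109806.78


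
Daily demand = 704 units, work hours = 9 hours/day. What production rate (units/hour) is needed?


Formula: Production Rate = Daily Demand / Available Hours
Rate = 704 units/day / 9 hours/day
Rate = 78.2 units/hour

78.2 units/hour


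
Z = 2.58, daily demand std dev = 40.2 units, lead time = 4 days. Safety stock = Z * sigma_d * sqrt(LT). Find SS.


Formula: SS = z * sigma_d * sqrt(LT)
sqrt(LT) = sqrt(4) = 2.0
SS = 2.58 * 40.2 * 2.0
SS = 207.4 units

207.4 units


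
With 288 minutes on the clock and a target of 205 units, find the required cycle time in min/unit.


Formula: CT = Available Time / Number of Units
CT = 288 min / 205 units
CT = 1.4 min/unit

1.4 min/unit


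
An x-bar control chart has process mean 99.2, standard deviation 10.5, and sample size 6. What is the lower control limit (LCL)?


LCL = 99.2 - 3 * 10.5 / sqrt(6)

86.34


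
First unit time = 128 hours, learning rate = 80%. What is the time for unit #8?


Formula: T_n = T_1 * (learning_rate)^(log2(n)) where learning_rate = rate/100
Doublings = log2(8) = 3
T_n = 128 * 0.8^3
T_n = 128 * 0.512 = 65.5 hours

65.5 hours


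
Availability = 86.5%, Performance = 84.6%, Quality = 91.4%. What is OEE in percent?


Formula: OEE = Availability * Performance * Quality / 10000
A * P = 86.5% * 84.6% / 100 = 73.18%
OEE = 73.18% * 91.4% / 100 = 66.9%

66.9%


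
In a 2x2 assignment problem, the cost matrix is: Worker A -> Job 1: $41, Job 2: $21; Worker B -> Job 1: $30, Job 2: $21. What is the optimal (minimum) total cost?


Option 1: A->1 + B->2 = $41 + $21 = $62
Option 2: A->2 + B->1 = $21 + $30 = $51
Min cost = min($62, $51) = $51

$51


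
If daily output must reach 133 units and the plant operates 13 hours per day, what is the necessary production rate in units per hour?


Formula: Production Rate = Daily Demand / Available Hours
Rate = 133 units/day / 13 hours/day
Rate = 10.2 units/hour

10.2 units/hour


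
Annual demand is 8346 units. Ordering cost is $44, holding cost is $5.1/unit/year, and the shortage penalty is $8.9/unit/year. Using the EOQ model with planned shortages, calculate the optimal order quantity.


Formula: EOQ* = sqrt(2DS/H) * sqrt((H+P)/P)
Base EOQ = sqrt(2*8346*44/5.1) = 379.49 units
Correction = sqrt((5.1+8.9)/8.9) = 1.25421
EOQ* = 379.49 * 1.25421 = 476.0 units

476.0 units


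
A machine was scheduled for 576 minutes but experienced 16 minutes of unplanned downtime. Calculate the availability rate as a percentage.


Formula: Availability = (Planned Time - Downtime) / Planned Time * 100
Uptime = 576 - 16 = 560 min
Availability = 560 / 576 * 100 = 97.2%

97.2%


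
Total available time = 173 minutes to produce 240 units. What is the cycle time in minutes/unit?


Formula: CT = Available Time / Number of Units
CT = 173 min / 240 units
CT = 0.72 min/unit

0.72 min/unit


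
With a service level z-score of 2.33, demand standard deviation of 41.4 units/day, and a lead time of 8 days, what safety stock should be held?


Formula: SS = z * sigma_d * sqrt(LT)
sqrt(LT) = sqrt(8) = 2.8284
SS = 2.33 * 41.4 * 2.8284
SS = 272.8 units

272.8 units


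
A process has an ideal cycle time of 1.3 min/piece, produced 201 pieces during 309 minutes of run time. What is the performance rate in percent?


Formula: Performance = (Ideal CT * Total Count) / Run Time * 100
Ideal output time = 1.3 * 201 = 261.3 min
Performance = 261.3 / 309 * 100 = 84.6%

84.6%


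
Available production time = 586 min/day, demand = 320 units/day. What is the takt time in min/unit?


Formula: Takt Time = Available Production Time / Customer Demand
Takt = 586 min/day / 320 units/day
Takt = 1.83 min/unit

1.83 min/unit


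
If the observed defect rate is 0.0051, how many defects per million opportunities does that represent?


DPMO = defect_rate * 1000000 = 0.0051 * 1000000

5100


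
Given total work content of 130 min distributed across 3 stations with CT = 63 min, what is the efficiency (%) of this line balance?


Formula: Efficiency = Sum of Task Times / (N_stations * CT) * 100
Total station capacity = 3 stations * 63 min = 189 min
Efficiency = 130 / 189 * 100 = 68.8%

68.8%


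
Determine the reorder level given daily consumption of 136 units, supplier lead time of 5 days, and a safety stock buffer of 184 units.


Formula: ROP = (Daily Demand * Lead Time) + Safety Stock
Demand during lead time = 136 * 5 = 680 units
ROP = 680 + 184 = 864 units

864 units


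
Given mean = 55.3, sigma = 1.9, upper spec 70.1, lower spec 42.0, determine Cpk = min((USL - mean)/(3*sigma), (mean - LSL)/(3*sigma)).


Cpu = (70.1 - 55.3) / (3 * 1.9) = 2.6
Cpl = (55.3 - 42.0) / (3 * 1.9) = 2.33
Cpk = min(2.6, 2.33) = 2.33

2.33


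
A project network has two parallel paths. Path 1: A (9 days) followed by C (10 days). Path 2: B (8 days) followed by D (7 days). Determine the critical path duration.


Path 1 = 9 + 10 = 19 days
Path 2 = 8 + 7 = 15 days
Duration = max(19, 15) = 19 days

19 days


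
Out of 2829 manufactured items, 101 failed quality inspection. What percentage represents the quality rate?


Formula: Quality Rate = Good Pieces / Total Pieces * 100
Good pieces = 2829 - 101 = 2728
QR = 2728 / 2829 * 100 = 96.4%

96.4%


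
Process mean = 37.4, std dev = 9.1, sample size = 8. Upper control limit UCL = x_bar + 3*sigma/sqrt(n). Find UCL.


UCL = 37.4 + 3 * 9.1 / sqrt(8)

47.05


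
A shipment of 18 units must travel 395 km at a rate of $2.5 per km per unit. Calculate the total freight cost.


TC = dist * cost * units = 395 * 2.5 * 18 = $17775.00

$17775.00


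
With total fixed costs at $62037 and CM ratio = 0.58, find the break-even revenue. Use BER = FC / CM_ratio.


Formula: BER = Fixed Costs / Contribution Margin Ratio
BER = $62037 / 0.58
BER = $106960.34 (to the nearest cent)

$106960.34


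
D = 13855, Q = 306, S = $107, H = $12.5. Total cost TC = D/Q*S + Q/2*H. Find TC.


TC = 13855/306 * 107 + 306/2 * 12.5

$6757.22


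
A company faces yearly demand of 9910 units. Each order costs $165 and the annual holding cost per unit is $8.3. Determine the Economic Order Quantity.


Formula: EOQ = sqrt(2 * D * S / H)
Numerator: 2 * 9910 * 165 = 3270300
2DS/H = 3270300 / 8.3 = 394012.0
EOQ = sqrt(394012.0) = 627.7 units

627.7 units


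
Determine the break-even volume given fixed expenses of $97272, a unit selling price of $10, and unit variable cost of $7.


Formula: BEQ = Fixed Costs / (Price - Variable Cost)
Contribution margin = $10 - $7 = $3/unit
BEQ = ceil($97272 / $3/unit) = ceil(32424.0) = 32424 units

32424 units


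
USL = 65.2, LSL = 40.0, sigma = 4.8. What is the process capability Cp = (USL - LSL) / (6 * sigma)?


Cp = (65.2 - 40.0) / (6 * 4.8)

0.88


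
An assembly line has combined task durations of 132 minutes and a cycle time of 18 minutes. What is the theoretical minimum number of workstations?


Formula: N_min = ceil(Sum of Task Times / Cycle Time)
N_min = ceil(132 min / 18 min) = ceil(7.3333)
N_min = 8 stations

8


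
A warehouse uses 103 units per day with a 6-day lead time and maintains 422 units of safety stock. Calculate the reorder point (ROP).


Formula: ROP = (Daily Demand * Lead Time) + Safety Stock
Demand during lead time = 103 * 6 = 618 units
ROP = 618 + 422 = 1040 units

1040 units


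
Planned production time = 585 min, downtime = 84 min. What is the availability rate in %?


Formula: Availability = (Planned Time - Downtime) / Planned Time * 100
Uptime = 585 - 84 = 501 min
Availability = 501 / 585 * 100 = 85.6%

85.6%


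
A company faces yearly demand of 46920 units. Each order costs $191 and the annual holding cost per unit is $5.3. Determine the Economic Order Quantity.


Formula: EOQ = sqrt(2 * D * S / H)
Numerator: 2 * 46920 * 191 = 17923440
2DS/H = 17923440 / 5.3 = 3381781.1
EOQ = sqrt(3381781.1) = 1839.0 units

1839.0 units


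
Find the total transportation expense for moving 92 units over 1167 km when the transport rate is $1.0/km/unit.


TC = dist * cost * units = 1167 * 1.0 * 92 = $107364.00

$107364.00


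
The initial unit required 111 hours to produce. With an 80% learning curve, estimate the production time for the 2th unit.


Formula: T_n = T_1 * (learning_rate)^(log2(n)) where learning_rate = rate/100
Doublings = log2(2) = 1
T_n = 111 * 0.8^1
T_n = 111 * 0.8 = 88.8 hours

88.8 hours


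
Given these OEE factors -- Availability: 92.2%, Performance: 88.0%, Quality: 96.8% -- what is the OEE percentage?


Formula: OEE = Availability * Performance * Quality / 10000
A * P = 92.2% * 88.0% / 100 = 81.14%
OEE = 81.14% * 96.8% / 100 = 78.5%

78.5%


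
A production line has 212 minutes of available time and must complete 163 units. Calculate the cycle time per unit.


Formula: CT = Available Time / Number of Units
CT = 212 min / 163 units
CT = 1.3 min/unit

1.3 min/unit


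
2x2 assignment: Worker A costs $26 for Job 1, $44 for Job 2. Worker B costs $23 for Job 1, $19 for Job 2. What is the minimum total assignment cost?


Option 1: A->1 + B->2 = $26 + $19 = $45
Option 2: A->2 + B->1 = $44 + $23 = $67
Min cost = min($45, $67) = $45

$45


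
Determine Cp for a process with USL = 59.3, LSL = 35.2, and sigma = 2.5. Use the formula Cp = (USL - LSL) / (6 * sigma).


Cp = (59.3 - 35.2) / (6 * 2.5)

1.61


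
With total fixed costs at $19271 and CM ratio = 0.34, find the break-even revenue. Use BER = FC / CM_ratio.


Formula: BER = Fixed Costs / Contribution Margin Ratio
BER = $19271 / 0.34
BER = $56679.41 (to the nearest cent)

$56679.41


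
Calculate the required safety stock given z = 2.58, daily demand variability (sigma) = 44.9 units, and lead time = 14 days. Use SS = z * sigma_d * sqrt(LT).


Formula: SS = z * sigma_d * sqrt(LT)
sqrt(LT) = sqrt(14) = 3.7417
SS = 2.58 * 44.9 * 3.7417
SS = 433.4 units

433.4 units


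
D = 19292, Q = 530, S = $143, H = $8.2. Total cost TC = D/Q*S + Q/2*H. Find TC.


TC = 19292/530 * 143 + 530/2 * 8.2

$7378.20


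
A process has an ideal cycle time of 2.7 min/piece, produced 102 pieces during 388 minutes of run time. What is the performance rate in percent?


Formula: Performance = (Ideal CT * Total Count) / Run Time * 100
Ideal output time = 2.7 * 102 = 275.4 min
Performance = 275.4 / 388 * 100 = 71.0%

71.0%


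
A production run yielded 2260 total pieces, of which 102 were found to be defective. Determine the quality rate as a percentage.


Formula: Quality Rate = Good Pieces / Total Pieces * 100
Good pieces = 2260 - 102 = 2158
QR = 2158 / 2260 * 100 = 95.5%

95.5%


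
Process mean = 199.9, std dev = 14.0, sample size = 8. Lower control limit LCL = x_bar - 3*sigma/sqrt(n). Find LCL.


LCL = 199.9 - 3 * 14.0 / sqrt(8)

185.05


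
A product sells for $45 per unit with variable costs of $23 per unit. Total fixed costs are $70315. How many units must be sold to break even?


Formula: BEQ = Fixed Costs / (Price - Variable Cost)
Contribution margin = $45 - $23 = $22/unit
BEQ = ceil($70315 / $22/unit) = ceil(3196.14) = 3197 units

3197 units


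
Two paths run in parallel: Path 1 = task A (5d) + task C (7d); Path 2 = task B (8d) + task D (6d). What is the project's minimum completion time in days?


Path 1 = 5 + 7 = 12 days
Path 2 = 8 + 6 = 14 days
Duration = max(12, 14) = 14 days

14 days


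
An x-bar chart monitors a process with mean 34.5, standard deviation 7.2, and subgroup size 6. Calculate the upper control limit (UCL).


UCL = 34.5 + 3 * 7.2 / sqrt(6)

43.32


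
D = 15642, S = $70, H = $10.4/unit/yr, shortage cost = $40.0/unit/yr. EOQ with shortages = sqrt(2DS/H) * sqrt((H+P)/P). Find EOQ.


Formula: EOQ* = sqrt(2DS/H) * sqrt((H+P)/P)
Base EOQ = sqrt(2*15642*70/10.4) = 458.87 units
Correction = sqrt((10.4+40.0)/40.0) = 1.1225
EOQ* = 458.87 * 1.1225 = 515.1 units

515.1 units


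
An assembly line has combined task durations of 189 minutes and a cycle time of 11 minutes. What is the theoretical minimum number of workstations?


Formula: N_min = ceil(Sum of Task Times / Cycle Time)
N_min = ceil(189 min / 11 min) = ceil(17.1818)
N_min = 18 stations

18


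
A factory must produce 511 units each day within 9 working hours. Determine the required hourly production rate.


Formula: Production Rate = Daily Demand / Available Hours
Rate = 511 units/day / 9 hours/day
Rate = 56.8 units/hour

56.8 units/hour


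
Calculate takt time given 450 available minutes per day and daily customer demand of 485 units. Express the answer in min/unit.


Formula: Takt Time = Available Production Time / Customer Demand
Takt = 450 min/day / 485 units/day
Takt = 0.93 min/unit

0.93 min/unit


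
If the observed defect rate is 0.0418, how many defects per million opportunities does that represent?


DPMO = defect_rate * 1000000 = 0.0418 * 1000000

41800


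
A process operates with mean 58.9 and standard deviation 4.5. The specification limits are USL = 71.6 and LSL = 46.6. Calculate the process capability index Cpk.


Cpu = (71.6 - 58.9) / (3 * 4.5) = 0.94
Cpl = (58.9 - 46.6) / (3 * 4.5) = 0.91
Cpk = min(0.94, 0.91) = 0.91

0.91


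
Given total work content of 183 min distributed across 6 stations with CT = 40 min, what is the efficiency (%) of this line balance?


Formula: Efficiency = Sum of Task Times / (N_stations * CT) * 100
Total station capacity = 6 stations * 40 min = 240 min
Efficiency = 183 / 240 * 100 = 76.3%

76.3%


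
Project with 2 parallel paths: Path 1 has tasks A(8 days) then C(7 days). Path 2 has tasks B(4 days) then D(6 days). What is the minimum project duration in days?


Path 1 = 8 + 7 = 15 days
Path 2 = 4 + 6 = 10 days
Duration = max(15, 10) = 15 days

15 days


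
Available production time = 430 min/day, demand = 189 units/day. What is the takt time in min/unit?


Formula: Takt Time = Available Production Time / Customer Demand
Takt = 430 min/day / 189 units/day
Takt = 2.28 min/unit

2.28 min/unit


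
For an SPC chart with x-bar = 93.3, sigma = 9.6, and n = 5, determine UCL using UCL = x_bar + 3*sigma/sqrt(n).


UCL = 93.3 + 3 * 9.6 / sqrt(5)

106.18


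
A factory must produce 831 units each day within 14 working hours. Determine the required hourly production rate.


Formula: Production Rate = Daily Demand / Available Hours
Rate = 831 units/day / 14 hours/day
Rate = 59.4 units/hour

59.4 units/hour


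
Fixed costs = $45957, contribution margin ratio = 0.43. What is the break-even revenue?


Formula: BER = Fixed Costs / Contribution Margin Ratio
BER = $45957 / 0.43
BER = $106876.74 (to the nearest cent)

$106876.74


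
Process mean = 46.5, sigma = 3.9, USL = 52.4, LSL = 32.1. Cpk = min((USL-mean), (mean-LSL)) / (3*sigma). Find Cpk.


Cpu = (52.4 - 46.5) / (3 * 3.9) = 0.5
Cpl = (46.5 - 32.1) / (3 * 3.9) = 1.23
Cpk = min(0.5, 1.23) = 0.5

0.5


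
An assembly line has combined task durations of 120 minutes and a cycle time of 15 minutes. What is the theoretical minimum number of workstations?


Formula: N_min = ceil(Sum of Task Times / Cycle Time)
N_min = ceil(120 min / 15 min) = ceil(8.0)
N_min = 8 stations

8


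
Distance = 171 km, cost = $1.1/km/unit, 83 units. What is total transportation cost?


TC = dist * cost * units = 171 * 1.1 * 83 = $15612.30

$15612.30


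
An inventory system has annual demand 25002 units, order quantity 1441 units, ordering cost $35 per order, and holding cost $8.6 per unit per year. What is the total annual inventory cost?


TC = 25002/1441 * 35 + 1441/2 * 8.6

$6803.57


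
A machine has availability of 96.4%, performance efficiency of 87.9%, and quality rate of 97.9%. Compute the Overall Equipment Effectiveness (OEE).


Formula: OEE = Availability * Performance * Quality / 10000
A * P = 96.4% * 87.9% / 100 = 84.74%
OEE = 84.74% * 97.9% / 100 = 83.0%

83.0%


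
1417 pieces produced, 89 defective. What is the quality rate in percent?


Formula: Quality Rate = Good Pieces / Total Pieces * 100
Good pieces = 1417 - 89 = 1328
QR = 1328 / 1417 * 100 = 93.7%

93.7%


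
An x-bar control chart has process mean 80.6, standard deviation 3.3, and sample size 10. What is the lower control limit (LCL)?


LCL = 80.6 - 3 * 3.3 / sqrt(10)

77.47


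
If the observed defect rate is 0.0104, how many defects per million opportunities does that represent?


DPMO = defect_rate * 1000000 = 0.0104 * 1000000

10400


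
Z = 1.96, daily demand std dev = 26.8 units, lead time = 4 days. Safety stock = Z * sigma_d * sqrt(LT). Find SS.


Formula: SS = z * sigma_d * sqrt(LT)
sqrt(LT) = sqrt(4) = 2.0
SS = 1.96 * 26.8 * 2.0
SS = 105.1 units

105.1 units


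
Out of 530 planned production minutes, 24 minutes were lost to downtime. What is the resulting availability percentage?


Formula: Availability = (Planned Time - Downtime) / Planned Time * 100
Uptime = 530 - 24 = 506 min
Availability = 506 / 530 * 100 = 95.5%

95.5%


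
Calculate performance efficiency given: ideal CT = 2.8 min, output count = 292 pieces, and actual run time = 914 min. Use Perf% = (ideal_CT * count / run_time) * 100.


Formula: Performance = (Ideal CT * Total Count) / Run Time * 100
Ideal output time = 2.8 * 292 = 817.6 min
Performance = 817.6 / 914 * 100 = 89.5%

89.5%


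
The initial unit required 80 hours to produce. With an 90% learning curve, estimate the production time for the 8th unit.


Formula: T_n = T_1 * (learning_rate)^(log2(n)) where learning_rate = rate/100
Doublings = log2(8) = 3
T_n = 80 * 0.9^3
T_n = 80 * 0.729 = 58.3 hours

58.3 hours


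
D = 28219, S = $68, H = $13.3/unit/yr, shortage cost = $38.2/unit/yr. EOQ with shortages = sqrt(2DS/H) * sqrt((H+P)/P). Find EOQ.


Formula: EOQ* = sqrt(2DS/H) * sqrt((H+P)/P)
Base EOQ = sqrt(2*28219*68/13.3) = 537.17 units
Correction = sqrt((13.3+38.2)/38.2) = 1.16111
EOQ* = 537.17 * 1.16111 = 623.7 units

623.7 units


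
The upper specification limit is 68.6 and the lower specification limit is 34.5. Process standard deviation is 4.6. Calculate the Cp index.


Cp = (68.6 - 34.5) / (6 * 4.6)

1.24


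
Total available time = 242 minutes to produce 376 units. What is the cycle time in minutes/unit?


Formula: CT = Available Time / Number of Units
CT = 242 min / 376 units
CT = 0.64 min/unit

0.64 min/unit


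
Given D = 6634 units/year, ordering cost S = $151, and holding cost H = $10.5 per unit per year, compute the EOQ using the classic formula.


Formula: EOQ = sqrt(2 * D * S / H)
Numerator: 2 * 6634 * 151 = 2003468
2DS/H = 2003468 / 10.5 = 190806.5
EOQ = sqrt(190806.5) = 436.8 units

436.8 units


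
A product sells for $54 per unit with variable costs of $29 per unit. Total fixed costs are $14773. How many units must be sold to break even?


Formula: BEQ = Fixed Costs / (Price - Variable Cost)
Contribution margin = $54 - $29 = $25/unit
BEQ = ceil($14773 / $25/unit) = ceil(590.92) = 591 units

591 units


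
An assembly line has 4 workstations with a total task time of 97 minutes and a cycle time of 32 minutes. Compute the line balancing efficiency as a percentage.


Formula: Efficiency = Sum of Task Times / (N_stations * CT) * 100
Total station capacity = 4 stations * 32 min = 128 min
Efficiency = 97 / 128 * 100 = 75.8%

75.8%


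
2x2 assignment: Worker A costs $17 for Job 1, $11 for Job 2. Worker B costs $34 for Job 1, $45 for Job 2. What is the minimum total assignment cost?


Option 1: A->1 + B->2 = $17 + $45 = $62
Option 2: A->2 + B->1 = $11 + $34 = $45
Min cost = min($62, $45) = $45

$45


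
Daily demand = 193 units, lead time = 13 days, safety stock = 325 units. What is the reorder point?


Formula: ROP = (Daily Demand * Lead Time) + Safety Stock
Demand during lead time = 193 * 13 = 2509 units
ROP = 2509 + 325 = 2834 units

2834 units


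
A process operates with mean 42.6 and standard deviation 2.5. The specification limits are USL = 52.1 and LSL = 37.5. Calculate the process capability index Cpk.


Cpu = (52.1 - 42.6) / (3 * 2.5) = 1.27
Cpl = (42.6 - 37.5) / (3 * 2.5) = 0.68
Cpk = min(1.27, 0.68) = 0.68

0.68


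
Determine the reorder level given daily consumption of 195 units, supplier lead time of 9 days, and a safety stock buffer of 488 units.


Formula: ROP = (Daily Demand * Lead Time) + Safety Stock
Demand during lead time = 195 * 9 = 1755 units
ROP = 1755 + 488 = 2243 units

2243 units


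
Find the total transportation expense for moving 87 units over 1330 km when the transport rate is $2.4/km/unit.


TC = dist * cost * units = 1330 * 2.4 * 87 = $277704.00

$277704.00


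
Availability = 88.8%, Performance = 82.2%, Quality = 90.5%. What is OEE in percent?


Formula: OEE = Availability * Performance * Quality / 10000
A * P = 88.8% * 82.2% / 100 = 72.99%
OEE = 72.99% * 90.5% / 100 = 66.1%

66.1%


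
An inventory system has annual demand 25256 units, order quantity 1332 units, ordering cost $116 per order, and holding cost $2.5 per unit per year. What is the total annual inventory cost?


TC = 25256/1332 * 116 + 1332/2 * 2.5

$3864.47


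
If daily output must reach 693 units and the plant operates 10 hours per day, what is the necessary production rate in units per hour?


Formula: Production Rate = Daily Demand / Available Hours
Rate = 693 units/day / 10 hours/day
Rate = 69.3 units/hour

69.3 units/hour


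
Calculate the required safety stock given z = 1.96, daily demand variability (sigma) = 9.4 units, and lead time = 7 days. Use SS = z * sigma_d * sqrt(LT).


Formula: SS = z * sigma_d * sqrt(LT)
sqrt(LT) = sqrt(7) = 2.6458
SS = 1.96 * 9.4 * 2.6458
SS = 48.7 units

48.7 units


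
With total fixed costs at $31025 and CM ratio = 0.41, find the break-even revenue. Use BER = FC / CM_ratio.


Formula: BER = Fixed Costs / Contribution Margin Ratio
BER = $31025 / 0.41
BER = $75670.73 (to the nearest cent)

$75670.73


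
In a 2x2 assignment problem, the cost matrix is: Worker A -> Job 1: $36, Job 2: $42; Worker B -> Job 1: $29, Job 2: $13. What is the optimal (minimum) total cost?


Option 1: A->1 + B->2 = $36 + $13 = $49
Option 2: A->2 + B->1 = $42 + $29 = $71
Min cost = min($49, $71) = $49

$49


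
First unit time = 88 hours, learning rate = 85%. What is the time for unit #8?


Formula: T_n = T_1 * (learning_rate)^(log2(n)) where learning_rate = rate/100
Doublings = log2(8) = 3
T_n = 88 * 0.85^3
T_n = 88 * 0.6141 = 54.0 hours

54.0 hours


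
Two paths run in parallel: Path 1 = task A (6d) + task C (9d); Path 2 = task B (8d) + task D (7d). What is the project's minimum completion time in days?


Path 1 = 6 + 9 = 15 days
Path 2 = 8 + 7 = 15 days
Duration = max(15, 15) = 15 days

15 days


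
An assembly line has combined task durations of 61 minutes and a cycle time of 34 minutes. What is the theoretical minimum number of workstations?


Formula: N_min = ceil(Sum of Task Times / Cycle Time)
N_min = ceil(61 min / 34 min) = ceil(1.7941)
N_min = 2 stations

2


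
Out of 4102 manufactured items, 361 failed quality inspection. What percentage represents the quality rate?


Formula: Quality Rate = Good Pieces / Total Pieces * 100
Good pieces = 4102 - 361 = 3741
QR = 3741 / 4102 * 100 = 91.2%

91.2%


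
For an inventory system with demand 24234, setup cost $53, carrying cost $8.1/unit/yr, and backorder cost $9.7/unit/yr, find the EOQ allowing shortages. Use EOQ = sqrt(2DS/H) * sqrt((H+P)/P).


Formula: EOQ* = sqrt(2DS/H) * sqrt((H+P)/P)
Base EOQ = sqrt(2*24234*53/8.1) = 563.15 units
Correction = sqrt((8.1+9.7)/9.7) = 1.35464
EOQ* = 563.15 * 1.35464 = 762.9 units

762.9 units


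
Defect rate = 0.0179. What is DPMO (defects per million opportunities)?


DPMO = defect_rate * 1000000 = 0.0179 * 1000000

17900


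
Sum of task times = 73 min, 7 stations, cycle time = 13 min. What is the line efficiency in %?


Formula: Efficiency = Sum of Task Times / (N_stations * CT) * 100
Total station capacity = 7 stations * 13 min = 91 min
Efficiency = 73 / 91 * 100 = 80.2%

80.2%


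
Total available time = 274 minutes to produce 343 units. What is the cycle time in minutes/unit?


Formula: CT = Available Time / Number of Units
CT = 274 min / 343 units
CT = 0.8 min/unit

0.8 min/unit


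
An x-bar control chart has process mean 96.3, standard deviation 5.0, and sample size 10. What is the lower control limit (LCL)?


LCL = 96.3 - 3 * 5.0 / sqrt(10)

91.56


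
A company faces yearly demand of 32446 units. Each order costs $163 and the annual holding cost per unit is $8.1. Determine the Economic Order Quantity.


Formula: EOQ = sqrt(2 * D * S / H)
Numerator: 2 * 32446 * 163 = 10577396
2DS/H = 10577396 / 8.1 = 1305851.4
EOQ = sqrt(1305851.4) = 1142.7 units

1142.7 units


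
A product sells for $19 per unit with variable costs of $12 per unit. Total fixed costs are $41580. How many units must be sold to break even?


Formula: BEQ = Fixed Costs / (Price - Variable Cost)
Contribution margin = $19 - $12 = $7/unit
BEQ = ceil($41580 / $7/unit) = ceil(5940.0) = 5940 units

5940 units


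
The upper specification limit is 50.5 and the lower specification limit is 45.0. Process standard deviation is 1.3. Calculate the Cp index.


Cp = (50.5 - 45.0) / (6 * 1.3)

0.71


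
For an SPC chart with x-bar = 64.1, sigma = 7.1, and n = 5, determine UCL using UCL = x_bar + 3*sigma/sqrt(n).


UCL = 64.1 + 3 * 7.1 / sqrt(5)

73.63


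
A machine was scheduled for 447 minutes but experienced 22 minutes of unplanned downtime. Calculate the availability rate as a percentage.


Formula: Availability = (Planned Time - Downtime) / Planned Time * 100
Uptime = 447 - 22 = 425 min
Availability = 425 / 447 * 100 = 95.1%

95.1%


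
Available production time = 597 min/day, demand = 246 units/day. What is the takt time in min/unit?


Formula: Takt Time = Available Production Time / Customer Demand
Takt = 597 min/day / 246 units/day
Takt = 2.43 min/unit

2.43 min/unit


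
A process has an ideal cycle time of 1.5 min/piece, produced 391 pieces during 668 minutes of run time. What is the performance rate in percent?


Formula: Performance = (Ideal CT * Total Count) / Run Time * 100
Ideal output time = 1.5 * 391 = 586.5 min
Performance = 586.5 / 668 * 100 = 87.8%

87.8%


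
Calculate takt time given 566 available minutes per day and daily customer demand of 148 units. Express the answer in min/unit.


Formula: Takt Time = Available Production Time / Customer Demand
Takt = 566 min/day / 148 units/day
Takt = 3.82 min/unit

3.82 min/unit


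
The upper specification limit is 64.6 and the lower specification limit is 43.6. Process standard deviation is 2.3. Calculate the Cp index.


Cp = (64.6 - 43.6) / (6 * 2.3)

1.52


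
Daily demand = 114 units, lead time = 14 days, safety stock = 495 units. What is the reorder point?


Formula: ROP = (Daily Demand * Lead Time) + Safety Stock
Demand during lead time = 114 * 14 = 1596 units
ROP = 1596 + 495 = 2091 units

2091 units


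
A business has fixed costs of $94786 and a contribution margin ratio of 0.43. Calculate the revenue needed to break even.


Formula: BER = Fixed Costs / Contribution Margin Ratio
BER = $94786 / 0.43
BER = $220432.56 (to the nearest cent)

$220432.56


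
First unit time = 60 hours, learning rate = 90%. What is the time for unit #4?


Formula: T_n = T_1 * (learning_rate)^(log2(n)) where learning_rate = rate/100
Doublings = log2(4) = 2
T_n = 60 * 0.9^2
T_n = 60 * 0.81 = 48.6 hours

48.6 hours


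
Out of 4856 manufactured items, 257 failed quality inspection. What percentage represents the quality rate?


Formula: Quality Rate = Good Pieces / Total Pieces * 100
Good pieces = 4856 - 257 = 4599
QR = 4599 / 4856 * 100 = 94.7%

94.7%


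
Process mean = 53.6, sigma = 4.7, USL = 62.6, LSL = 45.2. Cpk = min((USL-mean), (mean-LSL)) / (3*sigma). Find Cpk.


Cpu = (62.6 - 53.6) / (3 * 4.7) = 0.64
Cpl = (53.6 - 45.2) / (3 * 4.7) = 0.6
Cpk = min(0.64, 0.6) = 0.6

0.6


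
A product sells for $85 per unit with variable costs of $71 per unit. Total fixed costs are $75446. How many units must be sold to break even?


Formula: BEQ = Fixed Costs / (Price - Variable Cost)
Contribution margin = $85 - $71 = $14/unit
BEQ = ceil($75446 / $14/unit) = ceil(5389.0) = 5389 units

5389 units


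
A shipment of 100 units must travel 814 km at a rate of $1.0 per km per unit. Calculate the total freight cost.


TC = dist * cost * units = 814 * 1.0 * 100 = $81400.00

$81400.00


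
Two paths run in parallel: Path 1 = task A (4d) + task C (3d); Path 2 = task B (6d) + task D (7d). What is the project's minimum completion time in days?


Path 1 = 4 + 3 = 7 days
Path 2 = 6 + 7 = 13 days
Duration = max(7, 13) = 13 days

13 days


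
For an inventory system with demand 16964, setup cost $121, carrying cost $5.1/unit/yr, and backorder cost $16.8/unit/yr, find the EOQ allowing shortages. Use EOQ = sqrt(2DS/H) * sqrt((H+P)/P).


Formula: EOQ* = sqrt(2DS/H) * sqrt((H+P)/P)
Base EOQ = sqrt(2*16964*121/5.1) = 897.19 units
Correction = sqrt((5.1+16.8)/16.8) = 1.14174
EOQ* = 897.19 * 1.14174 = 1024.4 units

1024.4 units


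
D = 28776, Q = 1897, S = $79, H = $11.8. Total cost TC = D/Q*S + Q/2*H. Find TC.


TC = 28776/1897 * 79 + 1897/2 * 11.8

$12390.67


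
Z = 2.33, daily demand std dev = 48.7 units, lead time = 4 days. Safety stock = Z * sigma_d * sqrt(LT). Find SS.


Formula: SS = z * sigma_d * sqrt(LT)
sqrt(LT) = sqrt(4) = 2.0
SS = 2.33 * 48.7 * 2.0
SS = 226.9 units

226.9 units


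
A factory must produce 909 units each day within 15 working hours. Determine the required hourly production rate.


Formula: Production Rate = Daily Demand / Available Hours
Rate = 909 units/day / 15 hours/day
Rate = 60.6 units/hour

60.6 units/hour


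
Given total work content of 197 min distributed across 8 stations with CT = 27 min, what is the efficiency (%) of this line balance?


Formula: Efficiency = Sum of Task Times / (N_stations * CT) * 100
Total station capacity = 8 stations * 27 min = 216 min
Efficiency = 197 / 216 * 100 = 91.2%

91.2%


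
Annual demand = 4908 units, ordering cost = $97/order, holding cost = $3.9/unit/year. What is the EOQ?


Formula: EOQ = sqrt(2 * D * S / H)
Numerator: 2 * 4908 * 97 = 952152
2DS/H = 952152 / 3.9 = 244141.5
EOQ = sqrt(244141.5) = 494.1 units

494.1 units


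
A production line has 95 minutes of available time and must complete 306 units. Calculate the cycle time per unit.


Formula: CT = Available Time / Number of Units
CT = 95 min / 306 units
CT = 0.31 min/unit

0.31 min/unit


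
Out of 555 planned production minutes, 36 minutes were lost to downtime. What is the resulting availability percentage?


Formula: Availability = (Planned Time - Downtime) / Planned Time * 100
Uptime = 555 - 36 = 519 min
Availability = 519 / 555 * 100 = 93.5%

93.5%


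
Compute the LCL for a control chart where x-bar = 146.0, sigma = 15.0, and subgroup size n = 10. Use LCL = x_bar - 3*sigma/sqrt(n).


LCL = 146.0 - 3 * 15.0 / sqrt(10)

131.77


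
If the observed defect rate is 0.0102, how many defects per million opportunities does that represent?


DPMO = defect_rate * 1000000 = 0.0102 * 1000000

10200


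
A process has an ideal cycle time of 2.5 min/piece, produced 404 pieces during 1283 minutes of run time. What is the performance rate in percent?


Formula: Performance = (Ideal CT * Total Count) / Run Time * 100
Ideal output time = 2.5 * 404 = 1010.0 min
Performance = 1010.0 / 1283 * 100 = 78.7%

78.7%


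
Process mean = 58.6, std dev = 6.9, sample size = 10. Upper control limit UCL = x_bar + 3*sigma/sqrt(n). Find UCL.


UCL = 58.6 + 3 * 6.9 / sqrt(10)

65.15


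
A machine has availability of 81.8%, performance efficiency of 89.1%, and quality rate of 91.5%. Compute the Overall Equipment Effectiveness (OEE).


Formula: OEE = Availability * Performance * Quality / 10000
A * P = 81.8% * 89.1% / 100 = 72.88%
OEE = 72.88% * 91.5% / 100 = 66.7%

66.7%


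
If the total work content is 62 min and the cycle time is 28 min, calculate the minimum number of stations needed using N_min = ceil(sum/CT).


Formula: N_min = ceil(Sum of Task Times / Cycle Time)
N_min = ceil(62 min / 28 min) = ceil(2.2143)
N_min = 3 stations

3


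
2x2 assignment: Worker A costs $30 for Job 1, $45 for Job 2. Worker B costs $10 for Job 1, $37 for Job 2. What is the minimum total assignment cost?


Option 1: A->1 + B->2 = $30 + $37 = $67
Option 2: A->2 + B->1 = $45 + $10 = $55
Min cost = min($67, $55) = $55

$55


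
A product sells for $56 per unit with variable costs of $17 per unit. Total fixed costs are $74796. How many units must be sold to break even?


Formula: BEQ = Fixed Costs / (Price - Variable Cost)
Contribution margin = $56 - $17 = $39/unit
BEQ = ceil($74796 / $39/unit) = ceil(1917.85) = 1918 units

1918 units


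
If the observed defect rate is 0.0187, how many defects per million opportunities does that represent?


DPMO = defect_rate * 1000000 = 0.0187 * 1000000

18700


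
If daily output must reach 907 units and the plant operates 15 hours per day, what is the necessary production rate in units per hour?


Formula: Production Rate = Daily Demand / Available Hours
Rate = 907 units/day / 15 hours/day
Rate = 60.5 units/hour

60.5 units/hour


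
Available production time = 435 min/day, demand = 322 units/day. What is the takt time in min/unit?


Formula: Takt Time = Available Production Time / Customer Demand
Takt = 435 min/day / 322 units/day
Takt = 1.35 min/unit

1.35 min/unit


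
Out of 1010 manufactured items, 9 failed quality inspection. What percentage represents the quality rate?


Formula: Quality Rate = Good Pieces / Total Pieces * 100
Good pieces = 1010 - 9 = 1001
QR = 1001 / 1010 * 100 = 99.1%

99.1%


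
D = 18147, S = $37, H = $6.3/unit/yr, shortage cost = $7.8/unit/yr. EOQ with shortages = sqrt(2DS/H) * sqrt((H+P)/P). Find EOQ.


Formula: EOQ* = sqrt(2DS/H) * sqrt((H+P)/P)
Base EOQ = sqrt(2*18147*37/6.3) = 461.69 units
Correction = sqrt((6.3+7.8)/7.8) = 1.3445
EOQ* = 461.69 * 1.3445 = 620.7 units

620.7 units


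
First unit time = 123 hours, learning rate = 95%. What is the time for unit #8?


Formula: T_n = T_1 * (learning_rate)^(log2(n)) where learning_rate = rate/100
Doublings = log2(8) = 3
T_n = 123 * 0.95^3
T_n = 123 * 0.8574 = 105.5 hours

105.5 hours


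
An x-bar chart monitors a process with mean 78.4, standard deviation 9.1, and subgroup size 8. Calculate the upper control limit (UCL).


UCL = 78.4 + 3 * 9.1 / sqrt(8)

88.05


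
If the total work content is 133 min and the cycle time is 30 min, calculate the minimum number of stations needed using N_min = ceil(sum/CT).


Formula: N_min = ceil(Sum of Task Times / Cycle Time)
N_min = ceil(133 min / 30 min) = ceil(4.4333)
N_min = 5 stations

5


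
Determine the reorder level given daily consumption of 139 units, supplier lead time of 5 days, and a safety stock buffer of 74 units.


Formula: ROP = (Daily Demand * Lead Time) + Safety Stock
Demand during lead time = 139 * 5 = 695 units
ROP = 695 + 74 = 769 units

769 units


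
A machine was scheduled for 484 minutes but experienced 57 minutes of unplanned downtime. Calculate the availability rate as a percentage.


Formula: Availability = (Planned Time - Downtime) / Planned Time * 100
Uptime = 484 - 57 = 427 min
Availability = 427 / 484 * 100 = 88.2%

88.2%


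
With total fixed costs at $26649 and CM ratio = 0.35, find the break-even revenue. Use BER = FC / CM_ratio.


Formula: BER = Fixed Costs / Contribution Margin Ratio
BER = $26649 / 0.35
BER = $76140.00 (to the nearest cent)

$76140.00


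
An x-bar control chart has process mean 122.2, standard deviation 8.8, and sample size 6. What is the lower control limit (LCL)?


LCL = 122.2 - 3 * 8.8 / sqrt(6)

111.42


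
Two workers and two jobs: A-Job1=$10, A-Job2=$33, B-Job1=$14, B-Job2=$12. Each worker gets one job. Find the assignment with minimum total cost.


Option 1: A->1 + B->2 = $10 + $12 = $22
Option 2: A->2 + B->1 = $33 + $14 = $47
Min cost = min($22, $47) = $22

$22


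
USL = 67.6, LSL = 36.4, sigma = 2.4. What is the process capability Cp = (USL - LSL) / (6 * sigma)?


Cp = (67.6 - 36.4) / (6 * 2.4)

2.17


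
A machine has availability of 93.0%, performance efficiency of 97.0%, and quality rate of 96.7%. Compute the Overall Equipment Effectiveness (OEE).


Formula: OEE = Availability * Performance * Quality / 10000
A * P = 93.0% * 97.0% / 100 = 90.21%
OEE = 90.21% * 96.7% / 100 = 87.2%

87.2%


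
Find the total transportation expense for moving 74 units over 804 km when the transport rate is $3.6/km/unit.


TC = dist * cost * units = 804 * 3.6 * 74 = $214185.60

$214185.60


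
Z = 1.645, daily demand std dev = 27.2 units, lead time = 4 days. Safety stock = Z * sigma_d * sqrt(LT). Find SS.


Formula: SS = z * sigma_d * sqrt(LT)
sqrt(LT) = sqrt(4) = 2.0
SS = 1.645 * 27.2 * 2.0
SS = 89.5 units

89.5 units


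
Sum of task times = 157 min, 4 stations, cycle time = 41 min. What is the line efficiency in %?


Formula: Efficiency = Sum of Task Times / (N_stations * CT) * 100
Total station capacity = 4 stations * 41 min = 164 min
Efficiency = 157 / 164 * 100 = 95.7%

95.7%


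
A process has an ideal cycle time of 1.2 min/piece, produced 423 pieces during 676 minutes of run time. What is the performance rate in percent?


Formula: Performance = (Ideal CT * Total Count) / Run Time * 100
Ideal output time = 1.2 * 423 = 507.6 min
Performance = 507.6 / 676 * 100 = 75.1%

75.1%


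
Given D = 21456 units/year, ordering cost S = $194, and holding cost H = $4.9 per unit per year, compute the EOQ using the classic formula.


Formula: EOQ = sqrt(2 * D * S / H)
Numerator: 2 * 21456 * 194 = 8324928
2DS/H = 8324928 / 4.9 = 1698964.9
EOQ = sqrt(1698964.9) = 1303.4 units

1303.4 units


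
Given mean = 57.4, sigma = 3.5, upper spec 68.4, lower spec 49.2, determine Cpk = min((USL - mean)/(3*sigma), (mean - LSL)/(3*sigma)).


Cpu = (68.4 - 57.4) / (3 * 3.5) = 1.05
Cpl = (57.4 - 49.2) / (3 * 3.5) = 0.78
Cpk = min(1.05, 0.78) = 0.78

0.78
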